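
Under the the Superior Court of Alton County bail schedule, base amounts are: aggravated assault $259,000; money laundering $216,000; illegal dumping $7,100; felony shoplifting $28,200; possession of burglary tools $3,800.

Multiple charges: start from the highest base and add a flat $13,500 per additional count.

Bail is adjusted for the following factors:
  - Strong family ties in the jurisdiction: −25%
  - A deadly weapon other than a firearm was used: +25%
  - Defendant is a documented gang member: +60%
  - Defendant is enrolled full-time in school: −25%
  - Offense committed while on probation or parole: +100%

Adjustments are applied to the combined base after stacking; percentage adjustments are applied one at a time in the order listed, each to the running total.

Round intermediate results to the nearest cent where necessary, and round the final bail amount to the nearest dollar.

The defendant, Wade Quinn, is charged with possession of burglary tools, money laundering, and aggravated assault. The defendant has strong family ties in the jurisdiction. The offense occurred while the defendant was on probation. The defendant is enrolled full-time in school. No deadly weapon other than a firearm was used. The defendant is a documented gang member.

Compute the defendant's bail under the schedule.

$514,800

Base amounts from the schedule: possession of burglary tools $3,800; money laundering $216,000; aggravated assault $259,000.
Stacking rule: highest base plus $13,500 per additional charge. Highest is aggravated assault at $259,000; 2 additional charges → +$27,000. Combined base = $286,000.
Strong family ties in the jurisdiction (−25%): $286,000 × 0.75 = $214,500.
Defendant is a documented gang member (+60%): $214,500 × 1.6 = $343,200.
Defendant is enrolled full-time in school (−25%): $343,200 × 0.75 = $257,400.
Offense committed while on probation or parole (+100%): $257,400 × 2 = $514,800.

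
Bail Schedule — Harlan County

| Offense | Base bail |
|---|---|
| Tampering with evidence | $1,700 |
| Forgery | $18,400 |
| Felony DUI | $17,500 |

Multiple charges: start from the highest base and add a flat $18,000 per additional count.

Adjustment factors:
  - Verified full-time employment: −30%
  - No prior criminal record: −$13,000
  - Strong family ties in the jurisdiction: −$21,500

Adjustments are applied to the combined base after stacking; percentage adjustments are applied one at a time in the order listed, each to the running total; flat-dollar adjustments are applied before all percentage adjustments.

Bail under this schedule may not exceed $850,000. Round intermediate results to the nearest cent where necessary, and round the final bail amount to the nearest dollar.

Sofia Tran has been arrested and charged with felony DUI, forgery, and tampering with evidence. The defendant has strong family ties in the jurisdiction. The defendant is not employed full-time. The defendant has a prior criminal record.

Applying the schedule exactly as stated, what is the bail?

$32,900

Base amounts from the schedule: felony DUI $17,500; forgery $18,400; tampering with evidence $1,700.
Stacking rule: highest base plus $18,000 per additional charge. Highest is forgery at $18,400; 2 additional charges → +$36,000. Combined base = $54,400.
Strong family ties in the jurisdiction (−$21,500 flat): $54,400 − $21,500 = $32,900.
$32,900 is within the $850,000 maximum.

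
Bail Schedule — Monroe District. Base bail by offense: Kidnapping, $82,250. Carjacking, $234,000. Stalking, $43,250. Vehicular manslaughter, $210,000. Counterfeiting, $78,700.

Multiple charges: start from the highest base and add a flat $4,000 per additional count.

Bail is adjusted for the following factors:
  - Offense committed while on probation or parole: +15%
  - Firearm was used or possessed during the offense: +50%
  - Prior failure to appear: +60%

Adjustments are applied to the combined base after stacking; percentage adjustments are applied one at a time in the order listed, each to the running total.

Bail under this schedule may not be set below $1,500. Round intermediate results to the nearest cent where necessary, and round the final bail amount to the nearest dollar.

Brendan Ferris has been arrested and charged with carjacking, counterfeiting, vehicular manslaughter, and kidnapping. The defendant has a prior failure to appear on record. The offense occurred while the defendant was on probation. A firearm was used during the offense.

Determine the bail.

$678,960

Base amounts from the schedule: carjacking $234,000; counterfeiting $78,700; vehicular manslaughter $210,000; kidnapping $82,250.
Stacking rule: highest base plus $4,000 per additional charge. Highest is carjacking at $234,000; 3 additional charges → +$12,000. Combined base = $246,000.
Offense committed while on probation or parole (+15%): $246,000 × 1.15 = $282,900.
Firearm was used or possessed during the offense (+50%): $282,900 × 1.5 = $424,350.
Prior failure to appear (+60%): $424,350 × 1.6 = $678,960.
$678,960 is at or above the $1,500 minimum.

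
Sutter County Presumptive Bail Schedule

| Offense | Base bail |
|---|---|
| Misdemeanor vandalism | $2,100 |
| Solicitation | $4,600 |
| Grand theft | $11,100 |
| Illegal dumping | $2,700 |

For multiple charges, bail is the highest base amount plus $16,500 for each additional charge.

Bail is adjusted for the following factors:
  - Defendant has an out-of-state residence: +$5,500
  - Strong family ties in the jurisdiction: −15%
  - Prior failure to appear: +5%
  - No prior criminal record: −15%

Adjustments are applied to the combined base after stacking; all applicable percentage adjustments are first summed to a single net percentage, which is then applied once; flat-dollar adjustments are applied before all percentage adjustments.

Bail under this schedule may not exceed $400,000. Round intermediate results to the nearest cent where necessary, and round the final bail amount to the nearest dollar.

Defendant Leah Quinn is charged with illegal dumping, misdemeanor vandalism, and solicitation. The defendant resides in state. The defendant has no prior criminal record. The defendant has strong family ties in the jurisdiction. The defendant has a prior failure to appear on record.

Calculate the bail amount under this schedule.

$28,200

Base amounts from the schedule: illegal dumping $2,700; misdemeanor vandalism $2,100; solicitation $4,600.
Stacking rule: highest base plus $16,500 per additional charge. Highest is solicitation at $4,600; 2 additional charges → +$33,000. Combined base = $37,600.
Net percentage adjustment: −15% +5% −15% = −25%. $37,600 × 0.75 = $28,200.
$28,200 is within the $400,000 maximum.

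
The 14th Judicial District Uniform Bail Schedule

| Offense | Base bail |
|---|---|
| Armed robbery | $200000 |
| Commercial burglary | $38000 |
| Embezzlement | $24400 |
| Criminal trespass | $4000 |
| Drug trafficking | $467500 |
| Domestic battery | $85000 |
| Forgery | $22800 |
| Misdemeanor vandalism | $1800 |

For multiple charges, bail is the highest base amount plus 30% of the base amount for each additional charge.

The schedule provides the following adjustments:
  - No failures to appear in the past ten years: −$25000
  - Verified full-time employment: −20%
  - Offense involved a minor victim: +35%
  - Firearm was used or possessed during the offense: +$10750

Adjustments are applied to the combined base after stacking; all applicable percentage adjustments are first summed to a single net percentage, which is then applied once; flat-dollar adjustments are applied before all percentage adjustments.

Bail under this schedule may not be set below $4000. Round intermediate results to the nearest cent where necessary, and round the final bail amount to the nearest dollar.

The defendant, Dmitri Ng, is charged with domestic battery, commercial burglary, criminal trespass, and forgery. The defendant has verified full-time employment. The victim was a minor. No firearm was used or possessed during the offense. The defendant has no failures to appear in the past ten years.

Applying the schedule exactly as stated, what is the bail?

$91356

Base amounts from the schedule: domestic battery $85000; commercial burglary $38000; criminal trespass $4000; forgery $22800.
Stacking rule: highest base plus 30% of each additional charge. Highest is domestic battery at $85000. Additional: $38000 × 30% = $11400; $4000 × 30% = $1200; $22800 × 30% = $6840. Combined base = $85000 + $19440 = $104440.
No failures to appear in the past ten years (−$25000 flat): $104440 − $25000 = $79440.
Net percentage adjustment: −20% +35% = +15%. $79440 × 1.15 = $91356.
$91356 is at or above the $4000 minimum.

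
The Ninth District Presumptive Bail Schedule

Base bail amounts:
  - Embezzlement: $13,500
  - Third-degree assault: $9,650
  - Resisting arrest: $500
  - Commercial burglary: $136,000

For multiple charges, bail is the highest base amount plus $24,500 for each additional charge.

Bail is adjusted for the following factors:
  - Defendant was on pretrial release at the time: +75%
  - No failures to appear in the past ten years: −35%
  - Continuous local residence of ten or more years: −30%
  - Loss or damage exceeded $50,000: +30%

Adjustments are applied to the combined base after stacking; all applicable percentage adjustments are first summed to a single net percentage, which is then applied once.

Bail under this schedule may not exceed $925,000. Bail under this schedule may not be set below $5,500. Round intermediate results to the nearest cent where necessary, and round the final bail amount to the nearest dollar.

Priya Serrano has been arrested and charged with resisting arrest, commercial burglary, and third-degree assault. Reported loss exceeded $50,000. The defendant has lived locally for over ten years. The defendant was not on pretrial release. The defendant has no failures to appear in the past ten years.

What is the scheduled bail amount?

Base amounts from the schedule: resisting arrest $500; commercial burglary $136,000; third-degree assault $9,650.
Stacking rule: highest base plus $24,500 per additional charge. Highest is commercial burglary at $136,000; 2 additional charges → +$49,000. Combined base = $185,000.
Net percentage adjustment: −35% −30% +30% = −35%. $185,000 × 0.65 = $120,250.
$120,250 is within the $925,000 maximum.
$120,250 is at or above the $5,500 minimum.

$120,250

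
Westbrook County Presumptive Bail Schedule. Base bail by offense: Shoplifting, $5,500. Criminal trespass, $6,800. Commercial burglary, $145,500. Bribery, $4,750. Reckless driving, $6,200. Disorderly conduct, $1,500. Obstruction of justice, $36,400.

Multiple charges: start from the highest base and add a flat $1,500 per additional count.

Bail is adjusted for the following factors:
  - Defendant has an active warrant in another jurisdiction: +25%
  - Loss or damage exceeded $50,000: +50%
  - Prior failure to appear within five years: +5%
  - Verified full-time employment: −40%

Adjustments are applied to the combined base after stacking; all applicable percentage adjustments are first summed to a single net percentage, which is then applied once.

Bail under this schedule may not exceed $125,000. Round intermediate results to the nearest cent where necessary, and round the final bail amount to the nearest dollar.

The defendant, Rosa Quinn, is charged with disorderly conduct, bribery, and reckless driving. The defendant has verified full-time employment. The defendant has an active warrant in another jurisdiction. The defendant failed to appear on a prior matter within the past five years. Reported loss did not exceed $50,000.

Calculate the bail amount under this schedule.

$8,280

Base amounts from the schedule: disorderly conduct $1,500; bribery $4,750; reckless driving $6,200.
Stacking rule: highest base plus $1,500 per additional charge. Highest is reckless driving at $6,200; 2 additional charges → +$3,000. Combined base = $9,200.
Net percentage adjustment: +25% +5% −40% = −10%. $9,200 × 0.9 = $8,280.
$8,280 is within the $125,000 maximum.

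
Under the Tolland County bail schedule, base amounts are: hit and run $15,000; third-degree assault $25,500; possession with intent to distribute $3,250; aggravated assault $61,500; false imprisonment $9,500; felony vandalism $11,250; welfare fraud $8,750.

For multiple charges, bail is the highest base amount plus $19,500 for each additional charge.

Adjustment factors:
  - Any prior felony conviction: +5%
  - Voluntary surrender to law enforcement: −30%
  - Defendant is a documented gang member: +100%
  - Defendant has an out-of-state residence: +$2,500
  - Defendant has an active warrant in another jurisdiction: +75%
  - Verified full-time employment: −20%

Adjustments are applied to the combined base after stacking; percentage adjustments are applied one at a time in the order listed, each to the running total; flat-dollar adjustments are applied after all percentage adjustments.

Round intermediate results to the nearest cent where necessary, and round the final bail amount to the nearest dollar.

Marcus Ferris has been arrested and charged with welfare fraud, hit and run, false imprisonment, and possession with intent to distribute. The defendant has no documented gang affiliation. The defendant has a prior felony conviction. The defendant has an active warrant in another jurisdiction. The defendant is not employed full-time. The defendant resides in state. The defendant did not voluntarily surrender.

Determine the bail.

Base amounts from the schedule: welfare fraud $8,750; hit and run $15,000; false imprisonment $9,500; possession with intent to distribute $3,250.
Stacking rule: highest base plus $19,500 per additional charge. Highest is hit and run at $15,000; 3 additional charges → +$58,500. Combined base = $73,500.
Any prior felony conviction (+5%): $73,500 × 1.05 = $77,175.
Defendant has an active warrant in another jurisdiction (+75%): $77,175 × 1.75 = $135,056.25.
Rounded to the nearest dollar: $135,056.

$135,056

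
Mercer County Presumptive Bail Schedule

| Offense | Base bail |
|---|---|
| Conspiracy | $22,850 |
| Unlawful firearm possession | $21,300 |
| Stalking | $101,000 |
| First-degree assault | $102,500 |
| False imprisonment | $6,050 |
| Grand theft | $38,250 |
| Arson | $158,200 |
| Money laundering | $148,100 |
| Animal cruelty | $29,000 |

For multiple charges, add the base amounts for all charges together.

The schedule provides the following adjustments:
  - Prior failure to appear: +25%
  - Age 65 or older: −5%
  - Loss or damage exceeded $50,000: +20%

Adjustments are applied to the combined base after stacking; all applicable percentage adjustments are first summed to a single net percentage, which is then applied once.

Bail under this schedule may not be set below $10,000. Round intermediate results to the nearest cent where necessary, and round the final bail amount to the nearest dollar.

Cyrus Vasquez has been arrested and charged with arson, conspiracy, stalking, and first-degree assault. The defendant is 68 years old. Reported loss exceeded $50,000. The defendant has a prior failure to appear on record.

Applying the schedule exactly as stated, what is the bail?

Base amounts from the schedule: arson $158,200; conspiracy $22,850; stalking $101,000; first-degree assault $102,500.
Stacking rule: sum of all bases. $158,200 + $22,850 + $101,000 + $102,500 = $384,550.
Net percentage adjustment: +25% −5% +20% = +40%. $384,550 × 1.4 = $538,370.
$538,370 is at or above the $10,000 minimum.

$538,370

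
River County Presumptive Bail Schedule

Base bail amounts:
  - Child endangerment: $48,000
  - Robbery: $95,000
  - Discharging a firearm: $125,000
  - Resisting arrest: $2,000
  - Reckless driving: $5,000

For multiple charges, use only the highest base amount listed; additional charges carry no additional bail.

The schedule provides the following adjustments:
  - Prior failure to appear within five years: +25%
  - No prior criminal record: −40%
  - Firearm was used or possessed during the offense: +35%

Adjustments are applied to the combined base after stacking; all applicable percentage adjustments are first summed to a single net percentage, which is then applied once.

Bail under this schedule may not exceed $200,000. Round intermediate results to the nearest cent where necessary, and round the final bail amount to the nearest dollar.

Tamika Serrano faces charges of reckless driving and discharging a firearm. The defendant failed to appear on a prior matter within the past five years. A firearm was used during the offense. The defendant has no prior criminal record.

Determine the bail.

$150,000

Base amounts from the schedule: reckless driving $5,000; discharging a firearm $125,000.
Stacking rule: use the highest base only. Highest is discharging a firearm at $125,000. Combined base = $125,000.
Net percentage adjustment: +25% −40% +35% = +20%. $125,000 × 1.2 = $150,000.
$150,000 is within the $200,000 maximum.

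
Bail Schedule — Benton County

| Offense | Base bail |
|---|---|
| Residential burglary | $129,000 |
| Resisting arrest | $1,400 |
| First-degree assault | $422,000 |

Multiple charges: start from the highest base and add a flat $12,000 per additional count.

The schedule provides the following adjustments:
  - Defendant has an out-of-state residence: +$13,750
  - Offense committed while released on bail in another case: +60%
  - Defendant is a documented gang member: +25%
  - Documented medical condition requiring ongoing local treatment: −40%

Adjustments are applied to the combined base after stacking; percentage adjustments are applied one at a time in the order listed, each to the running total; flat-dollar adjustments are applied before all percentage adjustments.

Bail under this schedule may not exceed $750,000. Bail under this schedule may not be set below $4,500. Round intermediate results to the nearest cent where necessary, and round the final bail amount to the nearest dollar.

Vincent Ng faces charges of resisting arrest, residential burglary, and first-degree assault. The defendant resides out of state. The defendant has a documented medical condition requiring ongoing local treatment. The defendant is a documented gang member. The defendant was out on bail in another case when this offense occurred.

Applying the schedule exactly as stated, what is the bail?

$551,700

Base amounts from the schedule: resisting arrest $1,400; residential burglary $129,000; first-degree assault $422,000.
Stacking rule: highest base plus $12,000 per additional charge. Highest is first-degree assault at $422,000; 2 additional charges → +$24,000. Combined base = $446,000.
Defendant has an out-of-state residence (+$13,750 flat): $446,000 + $13,750 = $459,750.
Offense committed while released on bail in another case (+60%): $459,750 × 1.6 = $735,600.
Defendant is a documented gang member (+25%): $735,600 × 1.25 = $919,500.
Documented medical condition requiring ongoing local treatment (−40%): $919,500 × 0.6 = $551,700.
$551,700 is within the $750,000 maximum.
$551,700 is at or above the $4,500 minimum.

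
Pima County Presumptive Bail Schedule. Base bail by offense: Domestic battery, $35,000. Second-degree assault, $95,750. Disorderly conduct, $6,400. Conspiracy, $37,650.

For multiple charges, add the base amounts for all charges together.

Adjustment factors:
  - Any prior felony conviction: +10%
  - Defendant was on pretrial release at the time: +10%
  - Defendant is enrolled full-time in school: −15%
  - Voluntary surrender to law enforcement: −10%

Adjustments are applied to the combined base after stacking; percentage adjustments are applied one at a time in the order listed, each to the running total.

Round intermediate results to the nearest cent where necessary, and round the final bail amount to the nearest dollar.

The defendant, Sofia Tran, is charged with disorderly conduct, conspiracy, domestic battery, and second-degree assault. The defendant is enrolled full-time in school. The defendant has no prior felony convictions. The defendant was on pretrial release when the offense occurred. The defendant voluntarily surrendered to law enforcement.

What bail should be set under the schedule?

Base amounts from the schedule: disorderly conduct $6,400; conspiracy $37,650; domestic battery $35,000; second-degree assault $95,750.
Stacking rule: sum of all bases. $6,400 + $37,650 + $35,000 + $95,750 = $174,800.
Defendant was on pretrial release at the time (+10%): $174,800 × 1.1 = $192,280.
Defendant is enrolled full-time in school (−15%): $192,280 × 0.85 = $163,438.
Voluntary surrender to law enforcement (−10%): $163,438 × 0.9 = $147,094.20.
Rounded to the nearest dollar: $147,094.

$147,094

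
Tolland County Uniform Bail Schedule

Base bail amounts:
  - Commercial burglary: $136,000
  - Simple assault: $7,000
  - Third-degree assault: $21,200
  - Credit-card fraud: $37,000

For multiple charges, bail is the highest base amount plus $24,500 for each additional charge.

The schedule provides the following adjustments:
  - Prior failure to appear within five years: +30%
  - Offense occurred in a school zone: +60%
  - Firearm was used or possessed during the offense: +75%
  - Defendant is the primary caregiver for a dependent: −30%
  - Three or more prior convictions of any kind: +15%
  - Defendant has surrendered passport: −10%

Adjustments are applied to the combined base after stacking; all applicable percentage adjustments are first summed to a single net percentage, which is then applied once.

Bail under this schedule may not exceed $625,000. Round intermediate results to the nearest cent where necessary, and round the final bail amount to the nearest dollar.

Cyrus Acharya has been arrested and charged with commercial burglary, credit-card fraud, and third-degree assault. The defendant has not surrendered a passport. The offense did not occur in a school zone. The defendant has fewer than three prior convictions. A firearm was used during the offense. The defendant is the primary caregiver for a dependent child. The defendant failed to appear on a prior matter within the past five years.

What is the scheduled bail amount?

$323,750

Base amounts from the schedule: commercial burglary $136,000; credit-card fraud $37,000; third-degree assault $21,200.
Stacking rule: highest base plus $24,500 per additional charge. Highest is commercial burglary at $136,000; 2 additional charges → +$49,000. Combined base = $185,000.
Net percentage adjustment: +30% +75% −30% = +75%. $185,000 × 1.75 = $323,750.
$323,750 is within the $625,000 maximum.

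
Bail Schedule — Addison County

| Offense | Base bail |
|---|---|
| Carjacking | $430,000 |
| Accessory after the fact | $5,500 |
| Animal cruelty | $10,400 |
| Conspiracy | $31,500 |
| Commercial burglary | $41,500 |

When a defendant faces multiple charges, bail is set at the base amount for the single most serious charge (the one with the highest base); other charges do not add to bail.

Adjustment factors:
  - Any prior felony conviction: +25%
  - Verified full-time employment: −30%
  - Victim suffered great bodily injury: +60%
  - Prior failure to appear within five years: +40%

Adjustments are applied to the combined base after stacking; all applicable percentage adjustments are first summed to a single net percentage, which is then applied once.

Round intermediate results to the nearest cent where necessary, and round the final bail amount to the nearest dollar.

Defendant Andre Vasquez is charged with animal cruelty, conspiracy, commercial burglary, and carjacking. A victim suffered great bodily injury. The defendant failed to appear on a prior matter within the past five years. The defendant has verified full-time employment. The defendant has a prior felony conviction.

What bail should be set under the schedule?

$838,500

Base amounts from the schedule: animal cruelty $10,400; conspiracy $31,500; commercial burglary $41,500; carjacking $430,000.
Stacking rule: use the highest base only. Highest is carjacking at $430,000. Combined base = $430,000.
Net percentage adjustment: +25% −30% +60% +40% = +95%. $430,000 × 1.95 = $838,500.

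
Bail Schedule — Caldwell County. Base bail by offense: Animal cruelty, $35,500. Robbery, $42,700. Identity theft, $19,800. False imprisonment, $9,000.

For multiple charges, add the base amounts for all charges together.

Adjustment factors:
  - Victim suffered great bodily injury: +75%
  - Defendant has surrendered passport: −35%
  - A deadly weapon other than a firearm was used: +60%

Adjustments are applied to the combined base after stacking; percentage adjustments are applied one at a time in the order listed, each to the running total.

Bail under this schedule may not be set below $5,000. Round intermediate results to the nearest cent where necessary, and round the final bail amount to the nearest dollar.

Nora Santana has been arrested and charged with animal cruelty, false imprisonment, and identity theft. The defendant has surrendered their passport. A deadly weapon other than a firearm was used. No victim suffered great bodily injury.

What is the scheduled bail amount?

$66,872

Base amounts from the schedule: animal cruelty $35,500; false imprisonment $9,000; identity theft $19,800.
Stacking rule: sum of all bases. $35,500 + $9,000 + $19,800 = $64,300.
Defendant has surrendered passport (−35%): $64,300 × 0.65 = $41,795.
A deadly weapon other than a firearm was used (+60%): $41,795 × 1.6 = $66,872.
$66,872 is at or above the $5,000 minimum.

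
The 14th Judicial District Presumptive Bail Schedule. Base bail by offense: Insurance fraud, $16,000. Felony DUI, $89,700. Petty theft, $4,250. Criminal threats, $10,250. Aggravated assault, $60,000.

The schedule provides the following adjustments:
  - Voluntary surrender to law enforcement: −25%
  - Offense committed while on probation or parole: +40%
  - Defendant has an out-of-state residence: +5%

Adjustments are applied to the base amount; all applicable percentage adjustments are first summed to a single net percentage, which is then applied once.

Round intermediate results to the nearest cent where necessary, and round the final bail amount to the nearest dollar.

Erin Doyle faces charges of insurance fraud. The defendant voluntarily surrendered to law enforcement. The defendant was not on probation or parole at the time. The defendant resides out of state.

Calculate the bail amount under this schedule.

Base amounts from the schedule: insurance fraud $16,000.
Single charge. Combined base = $16,000.
Net percentage adjustment: −25% +5% = −20%. $16,000 × 0.8 = $12,800.

$12,800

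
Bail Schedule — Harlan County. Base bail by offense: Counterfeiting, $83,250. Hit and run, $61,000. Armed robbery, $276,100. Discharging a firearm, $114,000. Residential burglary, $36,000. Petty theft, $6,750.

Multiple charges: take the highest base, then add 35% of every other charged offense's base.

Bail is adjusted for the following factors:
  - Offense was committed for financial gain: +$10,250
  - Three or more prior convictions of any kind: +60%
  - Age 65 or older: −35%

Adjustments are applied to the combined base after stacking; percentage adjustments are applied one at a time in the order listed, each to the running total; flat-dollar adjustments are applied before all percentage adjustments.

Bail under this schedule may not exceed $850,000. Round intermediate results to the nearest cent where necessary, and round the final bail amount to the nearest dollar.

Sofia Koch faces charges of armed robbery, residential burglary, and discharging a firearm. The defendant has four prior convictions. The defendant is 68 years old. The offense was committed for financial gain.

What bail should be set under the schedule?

Base amounts from the schedule: armed robbery $276,100; residential burglary $36,000; discharging a firearm $114,000.
Stacking rule: highest base plus 35% of each additional charge. Highest is armed robbery at $276,100. Additional: $36,000 × 35% = $12,600; $114,000 × 35% = $39,900. Combined base = $276,100 + $52,500 = $328,600.
Offense was committed for financial gain (+$10,250 flat): $328,600 + $10,250 = $338,850.
Three or more prior convictions of any kind (+60%): $338,850 × 1.6 = $542,160.
Age 65 or older (−35%): $542,160 × 0.65 = $352,404.
$352,404 is within the $850,000 maximum.

$352,404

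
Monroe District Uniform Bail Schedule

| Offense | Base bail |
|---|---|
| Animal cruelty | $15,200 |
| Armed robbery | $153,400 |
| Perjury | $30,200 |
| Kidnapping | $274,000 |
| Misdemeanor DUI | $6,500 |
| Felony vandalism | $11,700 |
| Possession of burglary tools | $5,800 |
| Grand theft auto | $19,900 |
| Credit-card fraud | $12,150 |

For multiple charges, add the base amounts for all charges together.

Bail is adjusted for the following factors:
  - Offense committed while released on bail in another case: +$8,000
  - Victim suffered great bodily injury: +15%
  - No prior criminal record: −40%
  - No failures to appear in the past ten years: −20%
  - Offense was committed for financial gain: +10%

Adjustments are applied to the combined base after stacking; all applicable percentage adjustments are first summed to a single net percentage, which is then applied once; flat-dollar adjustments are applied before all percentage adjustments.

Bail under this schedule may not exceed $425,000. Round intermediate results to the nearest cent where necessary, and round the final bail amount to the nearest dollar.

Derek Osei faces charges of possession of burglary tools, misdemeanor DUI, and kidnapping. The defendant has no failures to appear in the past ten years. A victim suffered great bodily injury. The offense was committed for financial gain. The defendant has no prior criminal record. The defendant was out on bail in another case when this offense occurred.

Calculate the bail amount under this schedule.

$191,295

Base amounts from the schedule: possession of burglary tools $5,800; misdemeanor DUI $6,500; kidnapping $274,000.
Stacking rule: sum of all bases. $5,800 + $6,500 + $274,000 = $286,300.
Offense committed while released on bail in another case (+$8,000 flat): $286,300 + $8,000 = $294,300.
Net percentage adjustment: +15% −40% −20% +10% = −35%. $294,300 × 0.65 = $191,295.
$191,295 is within the $425,000 maximum.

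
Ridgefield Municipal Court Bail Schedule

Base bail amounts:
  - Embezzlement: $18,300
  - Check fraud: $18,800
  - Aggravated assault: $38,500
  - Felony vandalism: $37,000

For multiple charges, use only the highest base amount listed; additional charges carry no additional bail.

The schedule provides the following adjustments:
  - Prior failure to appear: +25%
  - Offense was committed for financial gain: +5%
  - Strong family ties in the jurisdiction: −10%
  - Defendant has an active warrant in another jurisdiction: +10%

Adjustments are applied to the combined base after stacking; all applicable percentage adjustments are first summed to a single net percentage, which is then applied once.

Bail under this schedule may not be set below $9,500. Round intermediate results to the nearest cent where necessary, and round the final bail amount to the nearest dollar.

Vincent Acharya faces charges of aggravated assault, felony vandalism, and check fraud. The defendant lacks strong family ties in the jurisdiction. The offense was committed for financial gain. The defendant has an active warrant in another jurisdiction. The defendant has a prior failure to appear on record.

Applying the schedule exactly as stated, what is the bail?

Base amounts from the schedule: aggravated assault $38,500; felony vandalism $37,000; check fraud $18,800.
Stacking rule: use the highest base only. Highest is aggravated assault at $38,500. Combined base = $38,500.
Net percentage adjustment: +25% +5% +10% = +40%. $38,500 × 1.4 = $53,900.
$53,900 is at or above the $9,500 minimum.

$53,900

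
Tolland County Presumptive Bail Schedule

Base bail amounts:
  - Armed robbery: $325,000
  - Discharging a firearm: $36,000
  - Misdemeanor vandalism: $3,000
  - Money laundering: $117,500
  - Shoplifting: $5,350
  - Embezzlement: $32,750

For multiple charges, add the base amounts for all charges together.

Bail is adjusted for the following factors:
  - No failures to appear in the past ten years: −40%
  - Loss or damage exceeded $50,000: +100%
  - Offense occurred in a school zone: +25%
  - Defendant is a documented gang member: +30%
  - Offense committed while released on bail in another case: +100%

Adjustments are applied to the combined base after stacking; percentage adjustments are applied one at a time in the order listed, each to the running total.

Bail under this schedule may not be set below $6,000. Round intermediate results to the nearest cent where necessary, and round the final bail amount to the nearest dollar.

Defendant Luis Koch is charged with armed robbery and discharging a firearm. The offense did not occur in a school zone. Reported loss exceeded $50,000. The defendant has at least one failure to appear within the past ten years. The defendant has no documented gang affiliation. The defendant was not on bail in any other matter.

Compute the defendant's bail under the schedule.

Base amounts from the schedule: armed robbery $325,000; discharging a firearm $36,000.
Stacking rule: sum of all bases. $325,000 + $36,000 = $361,000.
Loss or damage exceeded $50,000 (+100%): $361,000 × 2 = $722,000.
$722,000 is at or above the $6,000 minimum.

$722,000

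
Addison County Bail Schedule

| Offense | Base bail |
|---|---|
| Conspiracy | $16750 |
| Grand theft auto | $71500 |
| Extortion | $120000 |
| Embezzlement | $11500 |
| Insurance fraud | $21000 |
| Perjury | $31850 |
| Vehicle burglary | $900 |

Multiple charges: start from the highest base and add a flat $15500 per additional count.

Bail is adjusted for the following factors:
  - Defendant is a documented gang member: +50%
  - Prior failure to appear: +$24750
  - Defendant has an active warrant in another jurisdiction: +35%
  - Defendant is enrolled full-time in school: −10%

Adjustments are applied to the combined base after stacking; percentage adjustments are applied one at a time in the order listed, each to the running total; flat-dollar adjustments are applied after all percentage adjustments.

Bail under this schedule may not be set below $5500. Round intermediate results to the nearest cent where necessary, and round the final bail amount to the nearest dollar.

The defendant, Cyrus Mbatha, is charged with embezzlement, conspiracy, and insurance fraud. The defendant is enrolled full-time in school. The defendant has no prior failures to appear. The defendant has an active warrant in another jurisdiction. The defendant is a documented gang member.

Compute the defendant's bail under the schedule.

$94770

Base amounts from the schedule: embezzlement $11500; conspiracy $16750; insurance fraud $21000.
Stacking rule: highest base plus $15500 per additional charge. Highest is insurance fraud at $21000; 2 additional charges → +$31000. Combined base = $52000.
Defendant is a documented gang member (+50%): $52000 × 1.5 = $78000.
Defendant has an active warrant in another jurisdiction (+35%): $78000 × 1.35 = $105300.
Defendant is enrolled full-time in school (−10%): $105300 × 0.9 = $94770.
$94770 is at or above the $5500 minimum.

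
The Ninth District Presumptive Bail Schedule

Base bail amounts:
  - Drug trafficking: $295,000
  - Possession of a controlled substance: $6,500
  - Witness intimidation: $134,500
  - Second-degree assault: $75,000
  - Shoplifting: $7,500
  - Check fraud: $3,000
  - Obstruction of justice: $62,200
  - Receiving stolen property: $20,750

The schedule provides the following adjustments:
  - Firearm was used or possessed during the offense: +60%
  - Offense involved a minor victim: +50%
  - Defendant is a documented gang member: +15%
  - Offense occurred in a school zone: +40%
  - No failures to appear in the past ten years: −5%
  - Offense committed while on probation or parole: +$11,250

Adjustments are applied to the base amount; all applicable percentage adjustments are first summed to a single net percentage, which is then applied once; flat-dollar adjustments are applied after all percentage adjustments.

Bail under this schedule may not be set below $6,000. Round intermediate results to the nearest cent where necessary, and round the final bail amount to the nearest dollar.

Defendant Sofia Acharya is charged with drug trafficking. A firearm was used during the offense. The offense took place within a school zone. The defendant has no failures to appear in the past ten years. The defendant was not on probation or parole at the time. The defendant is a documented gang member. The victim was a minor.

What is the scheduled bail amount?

$767,000

Base amounts from the schedule: drug trafficking $295,000.
Single charge. Combined base = $295,000.
Net percentage adjustment: +60% +50% +15% +40% −5% = +160%. $295,000 × 2.6 = $767,000.
$767,000 is at or above the $6,000 minimum.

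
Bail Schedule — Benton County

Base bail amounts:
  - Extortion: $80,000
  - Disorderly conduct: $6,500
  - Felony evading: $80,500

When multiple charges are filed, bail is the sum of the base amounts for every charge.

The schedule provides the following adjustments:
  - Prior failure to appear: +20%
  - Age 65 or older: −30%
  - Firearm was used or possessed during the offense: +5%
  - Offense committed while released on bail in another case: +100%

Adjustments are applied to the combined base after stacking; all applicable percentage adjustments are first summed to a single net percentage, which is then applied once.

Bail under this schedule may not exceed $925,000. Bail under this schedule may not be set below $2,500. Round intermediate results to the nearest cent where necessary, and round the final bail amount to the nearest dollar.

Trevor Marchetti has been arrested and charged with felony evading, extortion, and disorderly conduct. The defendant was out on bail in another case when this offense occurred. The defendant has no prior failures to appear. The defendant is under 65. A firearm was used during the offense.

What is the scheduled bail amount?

Base amounts from the schedule: felony evading $80,500; extortion $80,000; disorderly conduct $6,500.
Stacking rule: sum of all bases. $80,500 + $80,000 + $6,500 = $167,000.
Net percentage adjustment: +5% +100% = +105%. $167,000 × 2.05 = $342,350.
$342,350 is within the $925,000 maximum.
$342,350 is at or above the $2,500 minimum.

$342,350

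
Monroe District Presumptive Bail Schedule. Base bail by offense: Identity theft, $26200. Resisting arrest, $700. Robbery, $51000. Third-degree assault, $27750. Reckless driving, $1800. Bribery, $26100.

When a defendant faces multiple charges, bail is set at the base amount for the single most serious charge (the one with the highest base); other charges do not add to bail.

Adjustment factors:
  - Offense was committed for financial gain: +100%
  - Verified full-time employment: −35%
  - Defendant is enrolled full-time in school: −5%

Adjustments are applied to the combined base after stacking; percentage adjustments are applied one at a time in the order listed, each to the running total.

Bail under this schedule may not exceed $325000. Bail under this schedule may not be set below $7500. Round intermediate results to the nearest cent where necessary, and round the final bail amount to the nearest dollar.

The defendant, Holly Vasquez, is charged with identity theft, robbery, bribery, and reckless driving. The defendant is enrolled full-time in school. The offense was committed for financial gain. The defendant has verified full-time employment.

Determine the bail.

Base amounts from the schedule: identity theft $26200; robbery $51000; bribery $26100; reckless driving $1800.
Stacking rule: use the highest base only. Highest is robbery at $51000. Combined base = $51000.
Offense was committed for financial gain (+100%): $51000 × 2 = $102000.
Verified full-time employment (−35%): $102000 × 0.65 = $66300.
Defendant is enrolled full-time in school (−5%): $66300 × 0.95 = $62985.
$62985 is within the $325000 maximum.
$62985 is at or above the $7500 minimum.

$62985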